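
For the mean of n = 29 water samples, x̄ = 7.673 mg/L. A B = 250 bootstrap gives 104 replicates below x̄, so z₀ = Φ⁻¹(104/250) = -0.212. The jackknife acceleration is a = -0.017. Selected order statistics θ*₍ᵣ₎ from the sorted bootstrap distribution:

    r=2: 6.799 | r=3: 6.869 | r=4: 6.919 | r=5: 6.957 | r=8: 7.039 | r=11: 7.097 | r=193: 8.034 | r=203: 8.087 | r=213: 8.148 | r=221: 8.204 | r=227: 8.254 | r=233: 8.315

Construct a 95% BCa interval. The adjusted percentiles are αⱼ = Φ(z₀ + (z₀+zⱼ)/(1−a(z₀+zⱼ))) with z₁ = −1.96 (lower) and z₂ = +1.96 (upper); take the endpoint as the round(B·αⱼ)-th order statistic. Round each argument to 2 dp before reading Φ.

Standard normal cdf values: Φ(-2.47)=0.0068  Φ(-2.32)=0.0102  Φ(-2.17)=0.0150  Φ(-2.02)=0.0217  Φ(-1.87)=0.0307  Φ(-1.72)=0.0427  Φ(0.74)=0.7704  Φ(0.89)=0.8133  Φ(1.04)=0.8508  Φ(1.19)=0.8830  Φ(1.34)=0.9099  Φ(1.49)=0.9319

Lower: z₀ + z₁ = -0.212 + (-1.960) = -2.172; 1 − a(z₀+z₁) = 1 − (-0.017)(-2.172) = 0.9631; argument = -0.212 + (-2.172)/0.9631 = -2.4673 → -2.47.
α₁ = Φ(-2.47) = 0.0068; rank = round(250 × 0.0068) = 2; θ*₍2₎ = 6.799.
Upper: z₀ + z₂ = 1.748; 1 − a(z₀+z₂) = 1.0297; argument = 1.4856 → 1.49; α₂ = 0.9319; rank = 233; θ*₍233₎ = 8.315.

(6.799, 8.315)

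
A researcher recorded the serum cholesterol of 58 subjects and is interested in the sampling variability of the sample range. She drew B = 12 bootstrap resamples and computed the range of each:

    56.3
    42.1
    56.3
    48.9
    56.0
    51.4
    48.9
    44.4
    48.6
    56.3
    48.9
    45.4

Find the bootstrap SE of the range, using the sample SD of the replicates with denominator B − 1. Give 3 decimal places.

Bootstrap SE is the standard deviation of the 12 replicate ranges.
Mean of replicates: (56.3 + 42.1 + 56.3 + 48.9 + 56.0 + 51.4 + 48.9 + 44.4 + 48.6 + 56.3 + 48.9 + 45.4) / 12 = 603.5000 / 12 = 50.2917
Sum of squared deviations: (+6.0083)² + (−8.1917)² + (+6.0083)² + (−1.3917)² + (+5.7083)² + (+1.1083)² + (−1.3917)² + (−5.8917)² + (−1.6917)² + (+6.0083)² + (−1.3917)² + (−4.8917)² = 276.5292
Variance = 276.5292 / 11 = 25.1390
SE* = √25.1390

SE* = 5.014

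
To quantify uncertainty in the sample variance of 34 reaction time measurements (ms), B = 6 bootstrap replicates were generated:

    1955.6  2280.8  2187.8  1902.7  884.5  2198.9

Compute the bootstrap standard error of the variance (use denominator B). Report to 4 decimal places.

Bootstrap SE is the standard deviation of the 6 replicate variances.
Mean of replicates: (1955.6 + 2280.8 + 2187.8 + 1902.7 + 884.5 + 2198.9) / 6 = 11410.30000 / 6 = 1901.71667
Sum of squared deviations: (+53.88333)² + (+379.08333)² + (+286.08333)² + (+0.98333)² + (−1017.21667)² + (+297.18333)² = 1351499.90833
Variance = 1351499.90833 / 6 = 225249.98472
SE* = √225249.98472

SE* = 474.6051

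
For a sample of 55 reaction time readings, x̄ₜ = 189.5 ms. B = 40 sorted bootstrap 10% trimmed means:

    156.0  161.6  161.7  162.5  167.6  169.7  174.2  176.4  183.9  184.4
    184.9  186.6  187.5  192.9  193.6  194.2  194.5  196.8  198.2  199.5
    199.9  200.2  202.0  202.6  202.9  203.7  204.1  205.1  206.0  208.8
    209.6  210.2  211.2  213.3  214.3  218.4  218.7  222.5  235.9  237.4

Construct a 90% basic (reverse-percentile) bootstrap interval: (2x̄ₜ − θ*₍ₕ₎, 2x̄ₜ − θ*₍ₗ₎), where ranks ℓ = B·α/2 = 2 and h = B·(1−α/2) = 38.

Percentile endpoints at ranks 2 and 38: θ*₍2₎ = 161.6, θ*₍38₎ = 222.5.
Basic interval reflects these around x̄ₜ:
  lower = 2 × 189.5 − 222.5 = 156.5
  upper = 2 × 189.5 − 161.6 = 217.4

(156.5, 217.4)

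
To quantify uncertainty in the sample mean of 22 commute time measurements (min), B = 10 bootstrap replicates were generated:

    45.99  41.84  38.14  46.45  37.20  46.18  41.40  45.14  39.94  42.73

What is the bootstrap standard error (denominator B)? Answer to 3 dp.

SE* = 3.219

Bootstrap SE is the standard deviation of the 10 replicate means.
Mean of replicates: (45.99 + 41.84 + 38.14 + 46.45 + 37.20 + 46.18 + 41.40 + 45.14 + 39.94 + 42.73) / 10 = 425.0100 / 10 = 42.5010
Sum of squared deviations: (+3.4890)² + (−0.6610)² + (−4.3610)² + (+3.9490)² + (−5.3010)² + (+3.6790)² + (−1.1010)² + (+2.6390)² + (−2.5610)² + (+0.2290)² = 103.6463
Variance = 103.6463 / 10 = 10.3646
SE* = √10.3646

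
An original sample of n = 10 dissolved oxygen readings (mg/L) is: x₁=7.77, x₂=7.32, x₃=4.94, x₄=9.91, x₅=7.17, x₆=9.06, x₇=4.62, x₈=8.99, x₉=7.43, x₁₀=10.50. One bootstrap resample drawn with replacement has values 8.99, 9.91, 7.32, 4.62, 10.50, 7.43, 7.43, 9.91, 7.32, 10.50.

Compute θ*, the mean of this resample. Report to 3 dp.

θ* = 8.393

Mean = (8.99 + 9.91 + 7.32 + 4.62 + 10.50 + 7.43 + 7.43 + 9.91 + 7.32 + 10.50) / 10 = 83.930 / 10 = 8.393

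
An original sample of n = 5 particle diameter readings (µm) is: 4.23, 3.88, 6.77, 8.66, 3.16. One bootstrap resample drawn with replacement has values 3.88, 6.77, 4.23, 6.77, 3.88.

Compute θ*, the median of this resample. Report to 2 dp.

θ* = 4.23

Sorted: 3.88, 3.88, 4.23, 6.77, 6.77
Median = middle value = 4.23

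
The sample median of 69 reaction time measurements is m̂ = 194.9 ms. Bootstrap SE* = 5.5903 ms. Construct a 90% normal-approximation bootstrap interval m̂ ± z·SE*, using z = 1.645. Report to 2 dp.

Margin = 1.645 × 5.5903 = 9.196
Interval: 194.9 ± 9.196

(185.70, 204.10)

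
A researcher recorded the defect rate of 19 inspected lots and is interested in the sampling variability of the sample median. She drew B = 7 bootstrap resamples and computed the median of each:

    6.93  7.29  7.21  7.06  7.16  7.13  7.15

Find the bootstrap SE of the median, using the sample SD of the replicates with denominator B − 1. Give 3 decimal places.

Bootstrap SE is the standard deviation of the 7 replicate medians.
Mean of replicates: (6.93 + 7.29 + 7.21 + 7.06 + 7.16 + 7.13 + 7.15) / 7 = 49.9300 / 7 = 7.1329
Sum of squared deviations: (−0.2029)² + (+0.1571)² + (+0.0771)² + (−0.0729)² + (+0.0271)² + (−0.0029)² + (+0.0171)² = 0.0781
Variance = 0.0781 / 6 = 0.0130
SE* = √0.0130

SE* = 0.114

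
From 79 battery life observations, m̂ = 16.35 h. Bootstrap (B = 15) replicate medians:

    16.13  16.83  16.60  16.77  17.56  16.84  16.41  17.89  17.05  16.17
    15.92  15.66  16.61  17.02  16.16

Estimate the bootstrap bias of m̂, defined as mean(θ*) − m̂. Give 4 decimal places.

bias = +0.2913

mean(θ*) = (16.13 + 16.83 + 16.60 + 16.77 + 17.56 + 16.84 + 16.41 + 17.89 + 17.05 + 16.17 + 15.92 + 15.66 + 16.61 + 17.02 + 16.16) / 15 = 16.64133
bias = 16.64133 − 16.35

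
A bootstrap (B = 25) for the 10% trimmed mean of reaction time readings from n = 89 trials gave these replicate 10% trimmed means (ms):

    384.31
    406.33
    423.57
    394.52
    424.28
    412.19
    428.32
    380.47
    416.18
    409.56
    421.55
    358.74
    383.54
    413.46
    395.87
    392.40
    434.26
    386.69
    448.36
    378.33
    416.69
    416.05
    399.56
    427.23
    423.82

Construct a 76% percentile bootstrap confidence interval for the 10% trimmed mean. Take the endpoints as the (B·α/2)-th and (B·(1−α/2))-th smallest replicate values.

(380.47, 427.23)

Sorted replicates: 358.74, 378.33, 380.47, 383.54, 384.31, 386.69, 392.40, 394.52, 395.87, 399.56, 406.33, 409.56, 412.19, 413.46, 416.05, 416.18, 416.69, 421.55, 423.57, 423.82, 424.28, 427.23, 428.32, 434.26, 448.36
α = 0.24; lower rank = 25 × 0.120 = 3; upper rank = 25 × 0.880 = 22.
The 3rd smallest replicate is 380.47; the 22nd is 427.23.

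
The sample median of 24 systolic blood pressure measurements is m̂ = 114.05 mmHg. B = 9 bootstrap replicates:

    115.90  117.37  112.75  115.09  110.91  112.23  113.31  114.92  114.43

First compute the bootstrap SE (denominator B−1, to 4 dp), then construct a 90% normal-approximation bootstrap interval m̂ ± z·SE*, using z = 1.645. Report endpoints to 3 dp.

(110.770, 117.330)

Mean of replicates = 114.1011; sum of squared deviations = 31.8139; SE* = √(31.8139/8) = 1.9942
Margin = 1.645 × 1.9942 = 3.2805
Interval: 114.05 ± 3.2805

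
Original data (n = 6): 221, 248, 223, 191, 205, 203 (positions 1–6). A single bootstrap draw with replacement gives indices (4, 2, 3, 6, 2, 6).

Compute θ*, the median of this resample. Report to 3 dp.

Resample values: 191, 248, 223, 203, 248, 203.
Sorted: 191, 203, 203, 223, 248, 248
Median = average of the two middle values = 213.000

θ* = 213.000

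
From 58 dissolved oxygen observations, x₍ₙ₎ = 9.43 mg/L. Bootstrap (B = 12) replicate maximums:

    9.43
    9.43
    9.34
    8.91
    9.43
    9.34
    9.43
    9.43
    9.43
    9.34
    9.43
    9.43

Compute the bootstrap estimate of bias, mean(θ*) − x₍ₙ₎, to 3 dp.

mean(θ*) = (9.43 + 9.43 + 9.34 + 8.91 + 9.43 + 9.34 + 9.43 + 9.43 + 9.43 + 9.34 + 9.43 + 9.43) / 12 = 9.3642
bias = 9.3642 − 9.43

bias = −0.066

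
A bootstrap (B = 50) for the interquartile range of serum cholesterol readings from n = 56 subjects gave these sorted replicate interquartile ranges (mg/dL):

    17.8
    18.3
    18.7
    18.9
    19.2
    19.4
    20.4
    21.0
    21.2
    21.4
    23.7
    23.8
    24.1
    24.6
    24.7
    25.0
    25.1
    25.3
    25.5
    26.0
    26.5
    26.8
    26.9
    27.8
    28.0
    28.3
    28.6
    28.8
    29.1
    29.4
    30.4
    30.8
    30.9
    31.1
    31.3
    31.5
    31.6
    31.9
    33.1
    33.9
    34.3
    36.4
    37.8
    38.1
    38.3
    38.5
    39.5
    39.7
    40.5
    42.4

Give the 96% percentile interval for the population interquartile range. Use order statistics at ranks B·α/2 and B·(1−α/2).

α = 0.04; lower rank = 50 × 0.020 = 1; upper rank = 50 × 0.980 = 49.
The 1st smallest replicate is 17.8; the 49th is 40.5.

(17.8, 40.5)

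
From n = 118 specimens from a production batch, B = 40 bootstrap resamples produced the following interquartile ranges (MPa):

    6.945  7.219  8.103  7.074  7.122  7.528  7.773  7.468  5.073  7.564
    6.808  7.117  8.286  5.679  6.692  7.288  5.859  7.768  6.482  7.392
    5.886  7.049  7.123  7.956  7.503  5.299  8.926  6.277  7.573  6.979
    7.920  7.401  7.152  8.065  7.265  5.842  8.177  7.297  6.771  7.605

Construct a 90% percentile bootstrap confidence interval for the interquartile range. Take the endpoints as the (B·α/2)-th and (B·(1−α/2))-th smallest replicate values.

(5.299, 8.177)

Sorted replicates: 5.073, 5.299, 5.679, 5.842, 5.859, 5.886, 6.277, 6.482, 6.692, 6.771, 6.808, 6.945, 6.979, 7.049, 7.074, 7.117, 7.122, 7.123, 7.152, 7.219, 7.265, 7.288, 7.297, 7.392, 7.401, 7.468, 7.503, 7.528, 7.564, 7.573, 7.605, 7.768, 7.773, 7.920, 7.956, 8.065, 8.103, 8.177, 8.286, 8.926
α = 0.10; lower rank = 40 × 0.050 = 2; upper rank = 40 × 0.950 = 38.
The 2nd smallest replicate is 5.299; the 38th is 8.177.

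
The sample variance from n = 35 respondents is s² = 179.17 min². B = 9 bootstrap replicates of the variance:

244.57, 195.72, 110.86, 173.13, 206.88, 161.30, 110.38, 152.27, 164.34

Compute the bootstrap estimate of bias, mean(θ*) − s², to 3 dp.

bias = −10.342

mean(θ*) = (244.57 + 195.72 + 110.86 + 173.13 + 206.88 + 161.30 + 110.38 + 152.27 + 164.34) / 9 = 168.8278
bias = 168.8278 − 179.17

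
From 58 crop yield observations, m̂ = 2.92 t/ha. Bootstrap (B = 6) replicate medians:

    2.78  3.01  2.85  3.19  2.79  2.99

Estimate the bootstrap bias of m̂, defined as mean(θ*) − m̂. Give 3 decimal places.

bias = +0.015

mean(θ*) = (2.78 + 3.01 + 2.85 + 3.19 + 2.79 + 2.99) / 6 = 2.9350
bias = 2.9350 − 2.92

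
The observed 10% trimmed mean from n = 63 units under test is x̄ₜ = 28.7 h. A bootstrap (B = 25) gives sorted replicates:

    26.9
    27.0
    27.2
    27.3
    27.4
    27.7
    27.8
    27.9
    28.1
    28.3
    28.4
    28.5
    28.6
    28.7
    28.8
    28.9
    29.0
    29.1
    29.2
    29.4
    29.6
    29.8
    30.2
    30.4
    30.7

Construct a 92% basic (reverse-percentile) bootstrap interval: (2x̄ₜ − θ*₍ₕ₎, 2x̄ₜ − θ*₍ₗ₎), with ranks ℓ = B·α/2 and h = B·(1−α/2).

(27.0, 30.5)

Percentile endpoints at ranks 1 and 24: θ*₍1₎ = 26.9, θ*₍24₎ = 30.4.
Basic interval reflects these around x̄ₜ:
  lower = 2 × 28.7 − 30.4 = 27.0
  upper = 2 × 28.7 − 26.9 = 30.5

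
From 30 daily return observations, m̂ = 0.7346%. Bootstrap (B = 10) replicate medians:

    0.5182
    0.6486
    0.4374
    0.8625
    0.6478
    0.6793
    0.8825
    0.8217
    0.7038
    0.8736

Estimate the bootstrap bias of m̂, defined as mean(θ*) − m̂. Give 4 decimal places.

mean(θ*) = (0.5182 + 0.6486 + 0.4374 + 0.8625 + 0.6478 + 0.6793 + 0.8825 + 0.8217 + 0.7038 + 0.8736) / 10 = 0.70754
bias = 0.70754 − 0.7346

bias = −0.0271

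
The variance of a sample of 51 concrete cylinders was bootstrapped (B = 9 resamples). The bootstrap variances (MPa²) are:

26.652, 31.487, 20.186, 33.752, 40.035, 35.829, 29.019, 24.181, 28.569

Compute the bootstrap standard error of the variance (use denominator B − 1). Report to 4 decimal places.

SE* = 6.0761

Bootstrap SE is the standard deviation of the 9 replicate variances.
Mean of replicates: (26.652 + 31.487 + 20.186 + 33.752 + 40.035 + 35.829 + 29.019 + 24.181 + 28.569) / 9 = 269.71000 / 9 = 29.96778
Sum of squared deviations: (−3.31578)² + (+1.51922)² + (−9.78178)² + (+3.78422)² + (+10.06722)² + (+5.86122)² + (−0.94878)² + (−5.78678)² + (−1.39878)² = 295.35238
Variance = 295.35238 / 8 = 36.91905
SE* = √36.91905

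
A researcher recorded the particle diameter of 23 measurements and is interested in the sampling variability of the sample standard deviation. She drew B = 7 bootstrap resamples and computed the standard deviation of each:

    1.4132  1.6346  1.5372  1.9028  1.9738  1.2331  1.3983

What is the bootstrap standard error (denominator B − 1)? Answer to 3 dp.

SE* = 0.272

Bootstrap SE is the standard deviation of the 7 replicate standard deviations.
Mean of replicates: (1.4132 + 1.6346 + 1.5372 + 1.9028 + 1.9738 + 1.2331 + 1.3983) / 7 = 11.09300 / 7 = 1.58471
Sum of squared deviations: (−0.17151)² + (+0.04989)² + (−0.04751)² + (+0.31809)² + (+0.38909)² + (−0.35161)² + (−0.18641)² = 0.44511
Variance = 0.44511 / 6 = 0.07419
SE* = √0.07419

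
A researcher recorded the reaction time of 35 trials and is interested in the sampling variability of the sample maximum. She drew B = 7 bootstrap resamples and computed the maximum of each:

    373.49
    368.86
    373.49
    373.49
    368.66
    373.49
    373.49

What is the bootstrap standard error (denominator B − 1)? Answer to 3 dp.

Bootstrap SE is the standard deviation of the 7 replicate maximums.
Mean of replicates: (373.49 + 368.86 + 373.49 + 373.49 + 368.66 + 373.49 + 373.49) / 7 = 2604.9700 / 7 = 372.1386
Sum of squared deviations: (+1.3514)² + (−3.2786)² + (+1.3514)² + (+1.3514)² + (−3.4786)² + (+1.3514)² + (+1.3514)² = 31.9813
Variance = 31.9813 / 6 = 5.3302
SE* = √5.3302

SE* = 2.309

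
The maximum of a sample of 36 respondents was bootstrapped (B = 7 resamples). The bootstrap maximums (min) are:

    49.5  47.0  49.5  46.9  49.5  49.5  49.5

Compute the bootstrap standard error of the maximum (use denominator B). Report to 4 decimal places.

SE* = 1.1523

Bootstrap SE is the standard deviation of the 7 replicate maximums.
Mean of replicates: (49.5 + 47.0 + 49.5 + 46.9 + 49.5 + 49.5 + 49.5) / 7 = 341.40000 / 7 = 48.77143
Sum of squared deviations: (+0.72857)² + (−1.77143)² + (+0.72857)² + (−1.87143)² + (+0.72857)² + (+0.72857)² + (+0.72857)² = 9.29429
Variance = 9.29429 / 7 = 1.32776
SE* = √1.32776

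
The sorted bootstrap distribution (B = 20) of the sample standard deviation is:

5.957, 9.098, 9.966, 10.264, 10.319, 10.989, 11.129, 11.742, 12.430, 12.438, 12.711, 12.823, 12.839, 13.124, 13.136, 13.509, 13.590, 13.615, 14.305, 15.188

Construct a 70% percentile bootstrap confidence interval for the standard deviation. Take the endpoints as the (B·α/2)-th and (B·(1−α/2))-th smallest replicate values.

(9.966, 13.590)

α = 0.30; lower rank = 20 × 0.150 = 3; upper rank = 20 × 0.850 = 17.
The 3rd smallest replicate is 9.966; the 17th is 13.590.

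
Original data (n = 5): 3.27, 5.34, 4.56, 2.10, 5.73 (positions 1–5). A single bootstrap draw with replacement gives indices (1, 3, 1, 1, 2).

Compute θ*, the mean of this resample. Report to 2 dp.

θ* = 3.94

Resample values: 3.27, 4.56, 3.27, 3.27, 5.34.
Mean = (3.27 + 4.56 + 3.27 + 3.27 + 5.34) / 5 = 19.710 / 5 = 3.94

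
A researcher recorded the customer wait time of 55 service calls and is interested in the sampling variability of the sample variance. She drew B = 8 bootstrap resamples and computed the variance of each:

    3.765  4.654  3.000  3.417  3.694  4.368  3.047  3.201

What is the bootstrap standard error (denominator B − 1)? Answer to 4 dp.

SE* = 0.6071

Bootstrap SE is the standard deviation of the 8 replicate variances.
Mean of replicates: (3.765 + 4.654 + 3.000 + 3.417 + 3.694 + 4.368 + 3.047 + 3.201) / 8 = 29.14600 / 8 = 3.64325
Sum of squared deviations: (+0.12175)² + (+1.01075)² + (−0.64325)² + (−0.22625)² + (+0.05075)² + (+0.72475)² + (−0.59625)² + (−0.44225)² = 2.58034
Variance = 2.58034 / 7 = 0.36862
SE* = √0.36862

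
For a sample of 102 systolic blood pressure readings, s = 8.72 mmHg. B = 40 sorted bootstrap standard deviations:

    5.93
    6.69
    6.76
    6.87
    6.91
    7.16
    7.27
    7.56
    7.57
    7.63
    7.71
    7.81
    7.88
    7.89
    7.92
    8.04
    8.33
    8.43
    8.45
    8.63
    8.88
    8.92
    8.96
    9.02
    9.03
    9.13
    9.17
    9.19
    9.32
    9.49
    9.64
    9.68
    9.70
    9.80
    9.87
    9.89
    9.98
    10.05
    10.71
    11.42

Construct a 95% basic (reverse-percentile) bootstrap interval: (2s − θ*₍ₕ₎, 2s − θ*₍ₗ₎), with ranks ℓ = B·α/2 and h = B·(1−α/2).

Percentile endpoints at ranks 1 and 39: θ*₍1₎ = 5.93, θ*₍39₎ = 10.71.
Basic interval reflects these around s:
  lower = 2 × 8.72 − 10.71 = 6.73
  upper = 2 × 8.72 − 5.93 = 11.51

(6.73, 11.51)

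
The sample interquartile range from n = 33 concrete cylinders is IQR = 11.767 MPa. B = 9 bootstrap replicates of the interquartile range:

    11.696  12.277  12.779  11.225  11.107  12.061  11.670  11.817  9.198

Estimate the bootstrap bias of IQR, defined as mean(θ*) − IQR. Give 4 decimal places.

mean(θ*) = (11.696 + 12.277 + 12.779 + 11.225 + 11.107 + 12.061 + 11.670 + 11.817 + 9.198) / 9 = 11.53667
bias = 11.53667 − 11.767

bias = −0.2303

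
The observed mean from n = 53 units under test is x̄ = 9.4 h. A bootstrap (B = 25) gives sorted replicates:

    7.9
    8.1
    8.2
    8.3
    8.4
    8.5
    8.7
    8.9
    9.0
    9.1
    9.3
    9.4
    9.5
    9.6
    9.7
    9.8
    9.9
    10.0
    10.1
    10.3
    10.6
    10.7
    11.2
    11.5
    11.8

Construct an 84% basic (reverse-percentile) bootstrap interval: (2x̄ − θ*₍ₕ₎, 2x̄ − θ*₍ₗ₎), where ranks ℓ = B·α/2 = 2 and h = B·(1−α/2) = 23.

Percentile endpoints at ranks 2 and 23: θ*₍2₎ = 8.1, θ*₍23₎ = 11.2.
Basic interval reflects these around x̄:
  lower = 2 × 9.4 − 11.2 = 7.6
  upper = 2 × 9.4 − 8.1 = 10.7

(7.6, 10.7)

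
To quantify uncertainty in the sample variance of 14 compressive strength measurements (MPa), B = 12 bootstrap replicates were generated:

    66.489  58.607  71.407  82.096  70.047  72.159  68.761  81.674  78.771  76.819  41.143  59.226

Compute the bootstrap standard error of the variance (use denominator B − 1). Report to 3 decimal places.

SE* = 11.644

Bootstrap SE is the standard deviation of the 12 replicate variances.
Mean of replicates: (66.489 + 58.607 + 71.407 + 82.096 + 70.047 + 72.159 + 68.761 + 81.674 + 78.771 + 76.819 + 41.143 + 59.226) / 12 = 827.1990 / 12 = 68.9333
Sum of squared deviations: (−2.4442)² + (−10.3263)² + (+2.4737)² + (+13.1628)² + (+1.1137)² + (+3.2258)² + (−0.1723)² + (+12.7408)² + (+9.8377)² + (+7.8858)² + (−27.7903)² + (−9.7073)² = 1491.4806
Variance = 1491.4806 / 11 = 135.5891
SE* = √135.5891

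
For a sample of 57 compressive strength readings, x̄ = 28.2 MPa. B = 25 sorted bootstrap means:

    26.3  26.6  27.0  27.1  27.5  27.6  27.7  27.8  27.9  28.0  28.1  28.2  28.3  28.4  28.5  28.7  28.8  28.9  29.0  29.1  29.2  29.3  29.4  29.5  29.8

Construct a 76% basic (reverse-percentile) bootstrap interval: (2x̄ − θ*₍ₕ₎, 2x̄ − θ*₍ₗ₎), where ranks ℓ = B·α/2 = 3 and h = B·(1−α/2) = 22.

(27.1, 29.4)

Percentile endpoints at ranks 3 and 22: θ*₍3₎ = 27.0, θ*₍22₎ = 29.3.
Basic interval reflects these around x̄:
  lower = 2 × 28.2 − 29.3 = 27.1
  upper = 2 × 28.2 − 27.0 = 29.4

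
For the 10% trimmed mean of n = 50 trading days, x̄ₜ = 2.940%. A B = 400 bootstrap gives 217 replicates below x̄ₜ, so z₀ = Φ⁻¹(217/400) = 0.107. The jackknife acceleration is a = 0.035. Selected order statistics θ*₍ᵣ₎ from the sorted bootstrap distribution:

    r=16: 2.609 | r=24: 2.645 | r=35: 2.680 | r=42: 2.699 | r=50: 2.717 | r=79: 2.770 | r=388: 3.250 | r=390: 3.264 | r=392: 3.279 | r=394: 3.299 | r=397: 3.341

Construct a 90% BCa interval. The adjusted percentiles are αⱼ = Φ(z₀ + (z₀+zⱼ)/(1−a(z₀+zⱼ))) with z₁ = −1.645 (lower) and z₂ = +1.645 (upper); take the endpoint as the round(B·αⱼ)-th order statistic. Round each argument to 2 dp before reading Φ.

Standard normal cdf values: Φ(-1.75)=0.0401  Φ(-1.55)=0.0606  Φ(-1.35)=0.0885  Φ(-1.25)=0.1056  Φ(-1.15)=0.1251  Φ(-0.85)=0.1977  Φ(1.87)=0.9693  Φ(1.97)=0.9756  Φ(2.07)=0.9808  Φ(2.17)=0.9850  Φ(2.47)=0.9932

Lower: z₀ + z₁ = 0.107 + (-1.645) = -1.538; 1 − a(z₀+z₁) = 1 − (0.035)(-1.538) = 1.0538; argument = 0.107 + (-1.538)/1.0538 = -1.3524 → -1.35.
α₁ = Φ(-1.35) = 0.0885; rank = round(400 × 0.0885) = 35; θ*₍35₎ = 2.680.
Upper: z₀ + z₂ = 1.752; 1 − a(z₀+z₂) = 0.9387; argument = 1.9735 → 1.97; α₂ = 0.9756; rank = 390; θ*₍390₎ = 3.264.

(2.680, 3.264)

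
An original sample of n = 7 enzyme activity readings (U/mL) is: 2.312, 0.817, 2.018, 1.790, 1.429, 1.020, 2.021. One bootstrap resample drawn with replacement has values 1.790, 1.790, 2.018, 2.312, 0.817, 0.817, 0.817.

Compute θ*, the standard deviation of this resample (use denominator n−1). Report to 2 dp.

Mean = 1.4801; sum of squared deviations = 2.4926
s² = 2.4926 / 6 = 0.4154
s = √0.4154 = 0.64

θ* = 0.64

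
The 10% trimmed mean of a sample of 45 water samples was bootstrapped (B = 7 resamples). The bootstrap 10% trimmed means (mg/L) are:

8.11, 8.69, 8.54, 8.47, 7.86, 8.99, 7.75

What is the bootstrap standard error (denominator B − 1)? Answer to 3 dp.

SE* = 0.453

Bootstrap SE is the standard deviation of the 7 replicate 10% trimmed means.
Mean of replicates: (8.11 + 8.69 + 8.54 + 8.47 + 7.86 + 8.99 + 7.75) / 7 = 58.4100 / 7 = 8.3443
Sum of squared deviations: (−0.2343)² + (+0.3457)² + (+0.1957)² + (+0.1257)² + (−0.4843)² + (+0.6457)² + (−0.5943)² = 1.2332
Variance = 1.2332 / 6 = 0.2055
SE* = √0.2055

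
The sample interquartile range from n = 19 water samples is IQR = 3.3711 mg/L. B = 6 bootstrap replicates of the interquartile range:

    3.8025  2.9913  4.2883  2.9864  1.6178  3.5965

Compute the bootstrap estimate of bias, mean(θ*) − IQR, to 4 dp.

bias = −0.1573

mean(θ*) = (3.8025 + 2.9913 + 4.2883 + 2.9864 + 1.6178 + 3.5965) / 6 = 3.21380
bias = 3.21380 − 3.3711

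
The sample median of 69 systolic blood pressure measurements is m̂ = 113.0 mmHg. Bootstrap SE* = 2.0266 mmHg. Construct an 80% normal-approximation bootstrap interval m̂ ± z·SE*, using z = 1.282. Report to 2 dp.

(110.40, 115.60)

Margin = 1.282 × 2.0266 = 2.598
Interval: 113.0 ± 2.598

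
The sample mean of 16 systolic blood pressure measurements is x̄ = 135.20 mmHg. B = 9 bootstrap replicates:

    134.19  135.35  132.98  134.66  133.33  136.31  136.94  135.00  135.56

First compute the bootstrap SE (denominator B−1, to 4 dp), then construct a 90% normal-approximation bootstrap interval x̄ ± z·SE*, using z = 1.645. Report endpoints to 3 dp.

(133.063, 137.337)

Mean of replicates = 134.9244; sum of squared deviations = 13.5054; SE* = √(13.5054/8) = 1.2993
Margin = 1.645 × 1.2993 = 2.1373
Interval: 135.20 ± 2.1373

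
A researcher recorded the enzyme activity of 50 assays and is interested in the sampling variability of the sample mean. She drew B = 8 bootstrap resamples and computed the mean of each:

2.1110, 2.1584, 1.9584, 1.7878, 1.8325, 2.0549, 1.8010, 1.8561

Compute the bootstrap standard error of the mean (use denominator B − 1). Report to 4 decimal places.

Bootstrap SE is the standard deviation of the 8 replicate means.
Mean of replicates: (2.1110 + 2.1584 + 1.9584 + 1.7878 + 1.8325 + 2.0549 + 1.8010 + 1.8561) / 8 = 15.56010 / 8 = 1.94501
Sum of squared deviations: (+0.16599)² + (+0.21339)² + (+0.01339)² + (−0.15721)² + (−0.11251)² + (+0.10989)² + (−0.14401)² + (−0.08891)² = 0.15136
Variance = 0.15136 / 7 = 0.02162
SE* = √0.02162

SE* = 0.1470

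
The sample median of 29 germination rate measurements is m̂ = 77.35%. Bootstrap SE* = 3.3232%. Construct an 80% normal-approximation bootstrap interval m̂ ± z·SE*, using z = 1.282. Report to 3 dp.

(73.090, 81.610)

Margin = 1.282 × 3.3232 = 4.2603
Interval: 77.35 ± 4.2603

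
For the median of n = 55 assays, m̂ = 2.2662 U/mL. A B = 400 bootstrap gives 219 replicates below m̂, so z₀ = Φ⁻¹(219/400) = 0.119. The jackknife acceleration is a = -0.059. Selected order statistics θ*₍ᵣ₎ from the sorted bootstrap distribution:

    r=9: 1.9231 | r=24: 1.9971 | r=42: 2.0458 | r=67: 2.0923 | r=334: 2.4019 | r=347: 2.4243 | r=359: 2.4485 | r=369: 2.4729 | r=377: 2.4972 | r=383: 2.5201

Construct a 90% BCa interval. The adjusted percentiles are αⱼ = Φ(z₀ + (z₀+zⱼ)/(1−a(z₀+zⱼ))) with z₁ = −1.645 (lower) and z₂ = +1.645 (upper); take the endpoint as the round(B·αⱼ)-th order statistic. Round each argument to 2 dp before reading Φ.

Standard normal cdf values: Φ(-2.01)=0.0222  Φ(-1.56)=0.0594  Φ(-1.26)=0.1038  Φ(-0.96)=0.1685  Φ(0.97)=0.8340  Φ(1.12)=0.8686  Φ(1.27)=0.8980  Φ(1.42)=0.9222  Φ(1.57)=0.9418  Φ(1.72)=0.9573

(1.9971, 2.5201)

Lower: z₀ + z₁ = 0.119 + (-1.645) = -1.526; 1 − a(z₀+z₁) = 1 − (-0.059)(-1.526) = 0.9100; argument = 0.119 + (-1.526)/0.9100 = -1.5580 → -1.56.
α₁ = Φ(-1.56) = 0.0594; rank = round(400 × 0.0594) = 24; θ*₍24₎ = 1.9971.
Upper: z₀ + z₂ = 1.764; 1 − a(z₀+z₂) = 1.1041; argument = 1.7167 → 1.72; α₂ = 0.9573; rank = 383; θ*₍383₎ = 2.5201.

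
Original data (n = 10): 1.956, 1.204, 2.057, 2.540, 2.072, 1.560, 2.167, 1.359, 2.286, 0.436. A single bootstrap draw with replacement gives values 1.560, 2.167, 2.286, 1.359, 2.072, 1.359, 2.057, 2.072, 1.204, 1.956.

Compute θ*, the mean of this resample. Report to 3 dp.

Mean = (1.560 + 2.167 + 2.286 + 1.359 + 2.072 + 1.359 + 2.057 + 2.072 + 1.204 + 1.956) / 10 = 18.0920 / 10 = 1.809

θ* = 1.809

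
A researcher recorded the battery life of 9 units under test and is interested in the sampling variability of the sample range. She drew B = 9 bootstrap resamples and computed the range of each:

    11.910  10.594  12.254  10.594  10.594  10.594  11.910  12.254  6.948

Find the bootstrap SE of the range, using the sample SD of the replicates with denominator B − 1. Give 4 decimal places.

Bootstrap SE is the standard deviation of the 9 replicate ranges.
Mean of replicates: (11.910 + 10.594 + 12.254 + 10.594 + 10.594 + 10.594 + 11.910 + 12.254 + 6.948) / 9 = 97.65200 / 9 = 10.85022
Sum of squared deviations: (+1.05978)² + (−0.25622)² + (+1.40378)² + (−0.25622)² + (−0.25622)² + (−0.25622)² + (+1.05978)² + (+1.40378)² + (−3.90222)² = 21.67738
Variance = 21.67738 / 8 = 2.70967
SE* = √2.70967

SE* = 1.6461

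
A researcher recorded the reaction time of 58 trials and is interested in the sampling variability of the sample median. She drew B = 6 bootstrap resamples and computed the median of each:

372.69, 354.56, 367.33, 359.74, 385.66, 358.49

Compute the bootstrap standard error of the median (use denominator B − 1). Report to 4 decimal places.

Bootstrap SE is the standard deviation of the 6 replicate medians.
Mean of replicates: (372.69 + 354.56 + 367.33 + 359.74 + 385.66 + 358.49) / 6 = 2198.47000 / 6 = 366.41167
Sum of squared deviations: (+6.27833)² + (−11.85167)² + (+0.91833)² + (−6.67167)² + (+19.24833)² + (−7.92167)² = 658.48508
Variance = 658.48508 / 5 = 131.69702
SE* = √131.69702

SE* = 11.4759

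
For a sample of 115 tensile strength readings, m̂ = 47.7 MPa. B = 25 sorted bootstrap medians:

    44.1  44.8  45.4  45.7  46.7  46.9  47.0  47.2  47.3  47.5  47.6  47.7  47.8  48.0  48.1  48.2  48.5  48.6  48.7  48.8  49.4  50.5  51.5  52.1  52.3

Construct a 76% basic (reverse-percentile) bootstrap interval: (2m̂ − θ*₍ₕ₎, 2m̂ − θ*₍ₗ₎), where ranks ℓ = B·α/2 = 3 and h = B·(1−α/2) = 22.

Percentile endpoints at ranks 3 and 22: θ*₍3₎ = 45.4, θ*₍22₎ = 50.5.
Basic interval reflects these around m̂:
  lower = 2 × 47.7 − 50.5 = 44.9
  upper = 2 × 47.7 − 45.4 = 50.0

(44.9, 50.0)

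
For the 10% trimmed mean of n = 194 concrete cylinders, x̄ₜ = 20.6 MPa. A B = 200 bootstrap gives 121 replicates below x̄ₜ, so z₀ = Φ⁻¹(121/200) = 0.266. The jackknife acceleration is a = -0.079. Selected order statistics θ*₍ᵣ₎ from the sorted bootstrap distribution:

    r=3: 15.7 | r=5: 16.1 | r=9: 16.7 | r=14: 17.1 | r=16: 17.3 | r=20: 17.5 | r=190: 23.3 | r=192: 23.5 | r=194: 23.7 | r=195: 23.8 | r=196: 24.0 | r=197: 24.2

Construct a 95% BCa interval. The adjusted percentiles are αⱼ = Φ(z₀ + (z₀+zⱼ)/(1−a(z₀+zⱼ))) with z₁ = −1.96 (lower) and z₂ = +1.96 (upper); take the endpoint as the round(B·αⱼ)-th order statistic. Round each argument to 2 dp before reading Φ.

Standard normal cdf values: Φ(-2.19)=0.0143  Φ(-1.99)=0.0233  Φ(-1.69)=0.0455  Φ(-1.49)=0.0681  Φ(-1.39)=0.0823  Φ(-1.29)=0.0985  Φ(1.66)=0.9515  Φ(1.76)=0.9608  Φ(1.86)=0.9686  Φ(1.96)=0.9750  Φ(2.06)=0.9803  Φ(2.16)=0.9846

Lower: z₀ + z₁ = 0.266 + (-1.960) = -1.694; 1 − a(z₀+z₁) = 1 − (-0.079)(-1.694) = 0.8662; argument = 0.266 + (-1.694)/0.8662 = -1.6897 → -1.69.
α₁ = Φ(-1.69) = 0.0455; rank = round(200 × 0.0455) = 9; θ*₍9₎ = 16.7.
Upper: z₀ + z₂ = 2.226; 1 − a(z₀+z₂) = 1.1759; argument = 2.1591 → 2.16; α₂ = 0.9846; rank = 197; θ*₍197₎ = 24.2.

(16.7, 24.2)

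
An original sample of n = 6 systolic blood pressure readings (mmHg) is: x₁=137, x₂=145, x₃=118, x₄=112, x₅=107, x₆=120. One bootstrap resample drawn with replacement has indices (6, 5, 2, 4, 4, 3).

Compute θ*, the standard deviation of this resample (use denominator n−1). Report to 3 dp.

Resample values: 120, 107, 145, 112, 112, 118.
Mean = 119.0000; sum of squared deviations = 920.0000
s² = 920.0000 / 5 = 184.0000
s = √184.0000 = 13.565

θ* = 13.565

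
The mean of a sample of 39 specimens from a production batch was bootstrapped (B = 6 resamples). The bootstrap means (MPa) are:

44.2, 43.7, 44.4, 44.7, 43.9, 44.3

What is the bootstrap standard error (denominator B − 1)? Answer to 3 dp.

Bootstrap SE is the standard deviation of the 6 replicate means.
Mean of replicates: (44.2 + 43.7 + 44.4 + 44.7 + 43.9 + 44.3) / 6 = 265.2000 / 6 = 44.2000
Sum of squared deviations: (+0.0000)² + (−0.5000)² + (+0.2000)² + (+0.5000)² + (−0.3000)² + (+0.1000)² = 0.6400
Variance = 0.6400 / 5 = 0.1280
SE* = √0.1280

SE* = 0.358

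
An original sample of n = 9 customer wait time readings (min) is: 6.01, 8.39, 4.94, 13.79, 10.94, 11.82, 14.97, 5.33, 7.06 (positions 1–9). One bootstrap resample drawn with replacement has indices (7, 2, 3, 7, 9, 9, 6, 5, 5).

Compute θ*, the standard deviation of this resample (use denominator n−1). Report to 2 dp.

θ* = 3.53

Resample values: 14.97, 8.39, 4.94, 14.97, 7.06, 7.06, 11.82, 10.94, 10.94.
Mean = 10.1211; sum of squared deviations = 99.8323
s² = 99.8323 / 8 = 12.4790
s = √12.4790 = 3.53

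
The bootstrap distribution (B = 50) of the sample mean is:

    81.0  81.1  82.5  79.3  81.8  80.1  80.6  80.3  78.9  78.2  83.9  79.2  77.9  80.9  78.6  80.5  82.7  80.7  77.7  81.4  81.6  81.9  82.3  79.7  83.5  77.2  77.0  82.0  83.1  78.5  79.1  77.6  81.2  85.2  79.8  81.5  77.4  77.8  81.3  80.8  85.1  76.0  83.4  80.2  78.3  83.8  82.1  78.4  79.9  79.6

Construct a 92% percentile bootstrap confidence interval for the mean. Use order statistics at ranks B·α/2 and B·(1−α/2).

(77.0, 83.9)

Sorted replicates: 76.0, 77.0, 77.2, 77.4, 77.6, 77.7, 77.8, 77.9, 78.2, 78.3, 78.4, 78.5, 78.6, 78.9, 79.1, 79.2, 79.3, 79.6, 79.7, 79.8, 79.9, 80.1, 80.2, 80.3, 80.5, 80.6, 80.7, 80.8, 80.9, 81.0, 81.1, 81.2, 81.3, 81.4, 81.5, 81.6, 81.8, 81.9, 82.0, 82.1, 82.3, 82.5, 82.7, 83.1, 83.4, 83.5, 83.8, 83.9, 85.1, 85.2
α = 0.08; lower rank = 50 × 0.040 = 2; upper rank = 50 × 0.960 = 48.
The 2nd smallest replicate is 77.0; the 48th is 83.9.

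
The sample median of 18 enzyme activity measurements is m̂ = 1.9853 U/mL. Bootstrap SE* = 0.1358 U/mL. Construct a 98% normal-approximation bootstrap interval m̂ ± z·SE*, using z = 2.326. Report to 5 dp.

Margin = 2.326 × 0.1358 = 0.315871
Interval: 1.9853 ± 0.315871

(1.66943, 2.30117)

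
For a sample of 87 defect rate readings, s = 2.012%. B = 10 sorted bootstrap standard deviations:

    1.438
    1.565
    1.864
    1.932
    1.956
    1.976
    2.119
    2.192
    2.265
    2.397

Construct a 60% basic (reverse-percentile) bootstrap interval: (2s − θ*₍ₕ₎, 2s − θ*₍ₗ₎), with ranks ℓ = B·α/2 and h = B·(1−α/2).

(1.832, 2.459)

Percentile endpoints at ranks 2 and 8: θ*₍2₎ = 1.565, θ*₍8₎ = 2.192.
Basic interval reflects these around s:
  lower = 2 × 2.012 − 2.192 = 1.832
  upper = 2 × 2.012 − 1.565 = 2.459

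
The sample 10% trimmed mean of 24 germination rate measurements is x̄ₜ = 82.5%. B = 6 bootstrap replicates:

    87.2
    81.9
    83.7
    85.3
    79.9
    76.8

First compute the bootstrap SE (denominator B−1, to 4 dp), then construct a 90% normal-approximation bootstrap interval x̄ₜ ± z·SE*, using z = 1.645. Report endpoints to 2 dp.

(76.30, 88.70)

Mean of replicates = 82.4667; sum of squared deviations = 70.9733; SE* = √(70.9733/5) = 3.7676
Margin = 1.645 × 3.7676 = 6.198
Interval: 82.5 ± 6.198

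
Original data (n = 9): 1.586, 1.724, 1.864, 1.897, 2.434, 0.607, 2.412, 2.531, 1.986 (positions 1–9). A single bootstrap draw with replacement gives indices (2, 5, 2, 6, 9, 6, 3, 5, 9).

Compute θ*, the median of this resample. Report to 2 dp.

Resample values: 1.724, 2.434, 1.724, 0.607, 1.986, 0.607, 1.864, 2.434, 1.986.
Sorted: 0.607, 0.607, 1.724, 1.724, 1.864, 1.986, 1.986, 2.434, 2.434
Median = middle value = 1.86

θ* = 1.86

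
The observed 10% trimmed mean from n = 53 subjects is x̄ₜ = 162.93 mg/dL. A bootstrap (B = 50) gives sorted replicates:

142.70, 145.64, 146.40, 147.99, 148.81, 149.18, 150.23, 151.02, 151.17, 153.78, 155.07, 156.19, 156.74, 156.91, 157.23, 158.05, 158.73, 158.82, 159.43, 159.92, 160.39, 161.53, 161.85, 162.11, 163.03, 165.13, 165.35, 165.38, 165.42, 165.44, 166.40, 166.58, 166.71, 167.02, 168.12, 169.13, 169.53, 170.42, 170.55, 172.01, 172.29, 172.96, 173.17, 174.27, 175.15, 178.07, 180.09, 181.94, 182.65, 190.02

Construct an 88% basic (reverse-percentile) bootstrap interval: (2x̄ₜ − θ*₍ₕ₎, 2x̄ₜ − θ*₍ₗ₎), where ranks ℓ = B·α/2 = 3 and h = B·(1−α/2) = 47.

Percentile endpoints at ranks 3 and 47: θ*₍3₎ = 146.40, θ*₍47₎ = 180.09.
Basic interval reflects these around x̄ₜ:
  lower = 2 × 162.93 − 180.09 = 145.77
  upper = 2 × 162.93 − 146.40 = 179.46

(145.77, 179.46)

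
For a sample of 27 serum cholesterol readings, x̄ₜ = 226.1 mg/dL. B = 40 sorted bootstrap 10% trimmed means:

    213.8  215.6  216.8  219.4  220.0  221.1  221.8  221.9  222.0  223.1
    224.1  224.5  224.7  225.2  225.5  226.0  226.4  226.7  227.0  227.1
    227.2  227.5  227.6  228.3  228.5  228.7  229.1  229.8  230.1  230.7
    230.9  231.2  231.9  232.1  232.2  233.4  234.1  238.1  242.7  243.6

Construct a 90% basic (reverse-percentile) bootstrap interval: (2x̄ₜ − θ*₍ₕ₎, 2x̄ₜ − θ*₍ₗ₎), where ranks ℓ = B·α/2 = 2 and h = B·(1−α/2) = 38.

Percentile endpoints at ranks 2 and 38: θ*₍2₎ = 215.6, θ*₍38₎ = 238.1.
Basic interval reflects these around x̄ₜ:
  lower = 2 × 226.1 − 238.1 = 214.1
  upper = 2 × 226.1 − 215.6 = 236.6

(214.1, 236.6)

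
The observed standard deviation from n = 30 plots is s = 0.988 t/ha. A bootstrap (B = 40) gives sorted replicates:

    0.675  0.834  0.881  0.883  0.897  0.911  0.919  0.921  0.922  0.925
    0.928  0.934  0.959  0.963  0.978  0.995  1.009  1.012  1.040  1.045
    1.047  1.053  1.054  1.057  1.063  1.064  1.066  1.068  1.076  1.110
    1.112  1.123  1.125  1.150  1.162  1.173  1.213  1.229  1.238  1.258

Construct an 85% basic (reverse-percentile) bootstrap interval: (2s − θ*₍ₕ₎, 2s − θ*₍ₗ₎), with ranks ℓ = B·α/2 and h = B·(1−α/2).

(0.763, 1.095)

Percentile endpoints at ranks 3 and 37: θ*₍3₎ = 0.881, θ*₍37₎ = 1.213.
Basic interval reflects these around s:
  lower = 2 × 0.988 − 1.213 = 0.763
  upper = 2 × 0.988 − 0.881 = 1.095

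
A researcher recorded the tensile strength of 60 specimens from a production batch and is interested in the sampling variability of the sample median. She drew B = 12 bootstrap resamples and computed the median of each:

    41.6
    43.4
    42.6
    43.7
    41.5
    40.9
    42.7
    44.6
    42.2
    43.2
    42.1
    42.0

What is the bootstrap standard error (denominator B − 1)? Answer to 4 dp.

Bootstrap SE is the standard deviation of the 12 replicate medians.
Mean of replicates: (41.6 + 43.4 + 42.6 + 43.7 + 41.5 + 40.9 + 42.7 + 44.6 + 42.2 + 43.2 + 42.1 + 42.0) / 12 = 510.50000 / 12 = 42.54167
Sum of squared deviations: (−0.94167)² + (+0.85833)² + (+0.05833)² + (+1.15833)² + (−1.04167)² + (−1.64167)² + (+0.15833)² + (+2.05833)² + (−0.34167)² + (+0.65833)² + (−0.44167)² + (−0.54167)² = 12.04917
Variance = 12.04917 / 11 = 1.09538
SE* = √1.09538

SE* = 1.0466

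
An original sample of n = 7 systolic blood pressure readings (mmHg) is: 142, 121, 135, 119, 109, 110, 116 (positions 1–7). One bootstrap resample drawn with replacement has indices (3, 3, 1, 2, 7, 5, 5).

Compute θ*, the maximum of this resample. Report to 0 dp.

Resample values: 135, 135, 142, 121, 116, 109, 109.
Maximum = 142

θ* = 142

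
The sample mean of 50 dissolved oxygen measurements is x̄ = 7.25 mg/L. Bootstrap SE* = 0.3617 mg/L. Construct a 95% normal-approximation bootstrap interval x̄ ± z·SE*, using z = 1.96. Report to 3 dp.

Margin = 1.96 × 0.3617 = 0.7089
Interval: 7.25 ± 0.7089

(6.541, 7.959)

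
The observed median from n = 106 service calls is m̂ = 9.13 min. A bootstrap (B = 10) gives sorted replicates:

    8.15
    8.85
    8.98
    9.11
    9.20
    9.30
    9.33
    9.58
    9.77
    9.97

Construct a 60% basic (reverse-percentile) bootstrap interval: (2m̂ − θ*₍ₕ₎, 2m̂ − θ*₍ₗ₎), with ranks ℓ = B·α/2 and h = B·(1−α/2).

(8.68, 9.41)

Percentile endpoints at ranks 2 and 8: θ*₍2₎ = 8.85, θ*₍8₎ = 9.58.
Basic interval reflects these around m̂:
  lower = 2 × 9.13 − 9.58 = 8.68
  upper = 2 × 9.13 − 8.85 = 9.41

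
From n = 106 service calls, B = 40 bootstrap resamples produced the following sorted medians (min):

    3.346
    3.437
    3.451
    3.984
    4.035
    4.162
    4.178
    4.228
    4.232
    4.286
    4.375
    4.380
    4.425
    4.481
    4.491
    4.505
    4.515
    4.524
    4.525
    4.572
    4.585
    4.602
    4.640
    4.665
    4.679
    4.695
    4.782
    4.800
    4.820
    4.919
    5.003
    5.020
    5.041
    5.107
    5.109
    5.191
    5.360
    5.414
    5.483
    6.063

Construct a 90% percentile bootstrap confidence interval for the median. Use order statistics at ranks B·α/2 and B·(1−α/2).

α = 0.10; lower rank = 40 × 0.050 = 2; upper rank = 40 × 0.950 = 38.
The 2nd smallest replicate is 3.437; the 38th is 5.414.

(3.437, 5.414)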